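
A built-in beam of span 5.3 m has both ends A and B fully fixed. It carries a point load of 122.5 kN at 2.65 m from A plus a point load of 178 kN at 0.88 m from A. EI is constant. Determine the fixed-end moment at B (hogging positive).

M_B = 102.8 kN·m

Release both end moments; the primary structure is a simply-supported span AB with redundants M_A and M_B.
End rotations of the released simple span under the applied load (×1/EI):
  at A: point load 122.5 at a = 2.65: Pab(L + b)/(6LEI) = 215.1/EI
  at B: point load 122.5 at a = 2.65: Pab(L + a)/(6LEI) = 215.1/EI
  at A: point load 178 at a = 0.88: Pab(L + b)/(6LEI) = 211.6/EI
  at B: point load 178 at a = 0.88: Pab(L + a)/(6LEI) = 134.6/EI
  θ_A0 = 426.7/EI,  θ_B0 = 349.6/EI
Flexibility coefficients: a unit moment at one end gives L/(3EI) there and L/(6EI) at the far end, so f₁₁ = f₂₂ = 1.767/EI and f₁₂ = f₂₁ = 0.8833/EI.
Compatibility — zero rotation at each built-in end:
  1.767 M_A + 0.8833 M_B = 426.7
  0.8833 M_A + 1.767 M_B = 349.6
Solving the pair gives M_A = 190.1 kN·m and M_B = 102.8 kN·m (hogging).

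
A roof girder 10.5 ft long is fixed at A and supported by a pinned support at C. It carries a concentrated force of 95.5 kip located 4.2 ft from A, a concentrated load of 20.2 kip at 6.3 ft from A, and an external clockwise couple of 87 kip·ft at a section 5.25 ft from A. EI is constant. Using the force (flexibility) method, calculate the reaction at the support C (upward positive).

R_C = 37.91 kip

Release the roller at C. Primary structure: cantilever fixed at A.
Downward deflection at the released point C due to the loads:
  point load 95.5 at a = 4.2: Pa²(3L − a)/(6EI) = 7665/EI
  point load 20.2 at a = 6.3: Pa²(3L − a)/(6EI) = 3367/EI
  clockwise couple 87 at a = 5.25: M₀a(2L − a)/(2EI) = 3597/EI
  δ_0 = 14629/EI
Tip deflection under a unit load at C: L³/(3EI) = 385.9/EI.
The prop prevents deflection at C: R_C = δ_0/δ_{CC} = 14629/385.9 = 37.91 kip.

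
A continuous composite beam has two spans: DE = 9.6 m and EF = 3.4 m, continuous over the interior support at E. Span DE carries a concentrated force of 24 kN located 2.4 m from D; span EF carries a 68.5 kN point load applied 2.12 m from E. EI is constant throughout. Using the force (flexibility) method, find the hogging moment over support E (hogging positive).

Take M_E as the redundant. Released structure: two simple spans DE and EF with a hinge at E.
Discontinuity in slope at E on the released structure — sum the simple-span end rotations:
  span DE: point load 24 at a = 2.4: Pab(L + a)/(6LEI) = 86.4/EI
  span EF: point load 68.5 at a = 2.12: Pab(L + b)/(6LEI) = 42.64/EI
  relative rotation θ_0 = (86.4 + 42.64)/EI = 129/EI
A unit hogging moment at E produces rotation L₁/(3EI) + L₂/(3EI) = 4.333/EI.
Slope continuity at E: θ_0 = M_E·4.333/EI, so M_E = 129/4.333 = 29.78 kN·m (hogging).

M_E = 29.78 kN·m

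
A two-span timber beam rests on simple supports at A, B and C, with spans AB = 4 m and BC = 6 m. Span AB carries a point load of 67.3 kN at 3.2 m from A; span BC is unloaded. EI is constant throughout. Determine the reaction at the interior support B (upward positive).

R_B = 60.3 kN

Release continuity at B by inserting a hinge; the redundant is the internal moment M_B. The primary structure is two simply-supported spans AB and BC.
End slopes at the hinge B, treating each span as simply supported:
  span AB: point load 67.3 at a = 3.2: Pab(L + a)/(6LEI) = 51.69/EI
  relative rotation θ_0 = (51.69 + 0)/EI = 51.69/EI
A unit hogging moment at B produces rotation L₁/(3EI) + L₂/(3EI) = 3.333/EI.
Compatibility: M_B·(L₁+L₂)/(3EI) = θ_0, giving M_B = 15.51 kN·m (hogging).
Span AB, ΣM about A with M_B applied at B: R_B^{AB}·4 = 215.4 + 15.51, so R_B^{AB} = 57.72 kN and R_A = 67.3 − 57.72 = 9.584 kN.
Span BC, ΣM about C: R_B^{BC}·6 = 0 + 15.51, so R_B^{BC} = 2.584 kN and R_C = 0 − 2.584 = -2.584 kN.
R_B = 57.72 + 2.584 = 60.3 kN.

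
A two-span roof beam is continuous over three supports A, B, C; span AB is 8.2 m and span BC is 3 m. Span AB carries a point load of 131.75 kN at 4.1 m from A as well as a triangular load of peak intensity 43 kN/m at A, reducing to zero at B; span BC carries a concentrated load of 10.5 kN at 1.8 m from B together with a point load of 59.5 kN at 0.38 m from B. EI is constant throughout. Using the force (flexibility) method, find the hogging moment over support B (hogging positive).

Release continuity at B by inserting a hinge; the redundant is the internal moment M_B. The primary structure is two simply-supported spans AB and BC.
End slopes at the hinge B, treating each span as simply supported:
  span AB: point load 131.75 at a = 4.1: Pab(L + a)/(6LEI) = 553.7/EI
  span AB: triangular load, peak 43: 7w₀L³/(360EI) = 461/EI
  span BC: point load 10.5 at a = 1.8: Pab(L + b)/(6LEI) = 5.292/EI
  span BC: point load 59.5 at a = 0.38: Pab(L + b)/(6LEI) = 18.5/EI
  relative rotation θ_0 = (1015 + 23.79)/EI = 1038/EI
A unit hogging moment at B produces rotation L₁/(3EI) + L₂/(3EI) = 3.733/EI.
Slope continuity at B: θ_0 = M_B·3.733/EI, so M_B = 1038/3.733 = 278.2 kN·m (hogging).

M_B = 278.2 kN·m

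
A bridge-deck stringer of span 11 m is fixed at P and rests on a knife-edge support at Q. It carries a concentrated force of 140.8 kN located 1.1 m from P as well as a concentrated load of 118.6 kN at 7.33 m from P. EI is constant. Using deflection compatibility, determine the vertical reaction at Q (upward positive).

Release the roller at Q. Primary structure: cantilever fixed at P.
Deflection at Q on the released cantilever, summing each load's contribution:
  point load 140.8 at a = 1.1: Pa²(3L − a)/(6EI) = 905.8/EI
  point load 118.6 at a = 7.33: Pa²(3L − a)/(6EI) = 27263/EI
  δ_0 = 28168/EI
Tip deflection under a unit load at Q: L³/(3EI) = 443.7/EI.
The prop prevents deflection at Q: R_Q = δ_0/δ_{QQ} = 28168/443.7 = 63.49 kN.

R_Q = 63.49 kN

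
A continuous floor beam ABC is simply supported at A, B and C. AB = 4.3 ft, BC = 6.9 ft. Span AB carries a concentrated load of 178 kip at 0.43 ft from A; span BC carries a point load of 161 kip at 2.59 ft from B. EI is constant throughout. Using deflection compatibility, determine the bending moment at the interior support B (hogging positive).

Release continuity at B by inserting a hinge; the redundant is the internal moment M_B. The primary structure is two simply-supported spans AB and BC.
Rotations at B on the released spans (each span's end-slope, ×1/EI):
  span AB: point load 178 at a = 0.43: Pab(L + a)/(6LEI) = 54.31/EI
  span BC: point load 161 at a = 2.59: Pab(L + b)/(6LEI) = 486.6/EI
  relative rotation θ_0 = (54.31 + 486.6)/EI = 540.9/EI
A unit hogging moment at B produces rotation L₁/(3EI) + L₂/(3EI) = 3.733/EI.
Compatibility: M_B·(L₁+L₂)/(3EI) = θ_0, giving M_B = 144.9 kip·ft (hogging).

M_B = 144.9 kip·ft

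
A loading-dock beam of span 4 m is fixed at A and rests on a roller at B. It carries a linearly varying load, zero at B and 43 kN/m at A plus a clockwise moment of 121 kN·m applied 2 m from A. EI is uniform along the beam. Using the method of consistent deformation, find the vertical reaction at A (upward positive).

Take the reaction at B as the redundant and release it; the primary structure is a cantilever fixed at A.
Downward deflection at the released point B due to the loads:
  triangular load, peak 43 at the fixed end: w₀L⁴/(30EI) = 366.9/EI
  clockwise couple 121 at a = 2: M₀a(2L − a)/(2EI) = 726/EI
  δ_0 = 1093/EI
Flexibility coefficient — unit upward force at B: δ_{BB} = L³/(3EI) = 21.33/EI.
The prop prevents deflection at B: R_B = δ_0/δ_{BB} = 1093/21.33 = 51.23 kN.
Vertical equilibrium: R_A = ΣP − R_B = 86 − 51.23 = 34.77 kN.

R_A = 34.77 kN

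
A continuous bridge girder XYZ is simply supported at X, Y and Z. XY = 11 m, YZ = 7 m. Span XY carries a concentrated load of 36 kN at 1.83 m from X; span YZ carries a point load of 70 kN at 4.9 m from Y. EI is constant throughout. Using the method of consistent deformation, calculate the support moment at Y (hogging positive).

Release continuity at Y by inserting a hinge; the redundant is the internal moment M_Y. The primary structure is two simply-supported spans XY and YZ.
Discontinuity in slope at Y on the released structure — sum the simple-span end rotations:
  span XY: point load 36 at a = 1.83: Pab(L + a)/(6LEI) = 117.4/EI
  span YZ: point load 70 at a = 4.9: Pab(L + b)/(6LEI) = 156.1/EI
  relative rotation θ_0 = (117.4 + 156.1)/EI = 273.5/EI
A unit hogging moment at Y produces rotation L₁/(3EI) + L₂/(3EI) = 6/EI.
Compatibility: M_Y·(L₁+L₂)/(3EI) = θ_0, giving M_Y = 45.58 kN·m (hogging).

M_Y = 45.58 kN·m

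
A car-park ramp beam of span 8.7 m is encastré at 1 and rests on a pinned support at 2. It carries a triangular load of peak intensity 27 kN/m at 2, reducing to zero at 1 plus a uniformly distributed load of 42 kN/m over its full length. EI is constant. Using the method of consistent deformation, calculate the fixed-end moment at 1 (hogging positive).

Take the reaction at 2 as the redundant and release it; the primary structure is a cantilever fixed at 1.
Downward deflection at the released point 2 due to the loads:
  triangular load, peak 27 at the free end: 11w₀L⁴/(120EI) = 14179/EI
  UDL 42: wL⁴/(8EI) = 30077/EI
  δ_0 = 44256/EI
Flexibility coefficient — unit upward force at 2: δ_{22} = L³/(3EI) = 219.5/EI.
Compatibility at 2: δ_0 − R_2·δ_{22} = 0, so R_2 = 44256/219.5 = 201.6 kN.
Moment equilibrium about 1: M_1 = Σ(load moments about 1) − R_2·L = 2271 − 201.6×8.7 = 516.6 kN·m.

M_1 = 516.6 kN·m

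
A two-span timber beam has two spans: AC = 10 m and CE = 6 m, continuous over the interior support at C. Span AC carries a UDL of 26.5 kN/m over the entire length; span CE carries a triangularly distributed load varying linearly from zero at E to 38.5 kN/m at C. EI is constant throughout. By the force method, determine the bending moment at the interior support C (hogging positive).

Insert a hinge at C; M_C is the redundant, and each span becomes simply supported.
End slopes at the hinge C, treating each span as simply supported:
  span AC: UDL 26.5: wL³/(24EI) = 1104/EI
  span CE: triangular load, peak 38.5: w₀L³/(45EI) = 184.8/EI
  relative rotation θ_0 = (1104 + 184.8)/EI = 1289/EI
A unit hogging moment at C produces rotation L₁/(3EI) + L₂/(3EI) = 5.333/EI.
Compatibility: M_C·(L₁+L₂)/(3EI) = θ_0, giving M_C = 241.7 kN·m (hogging).

M_C = 241.7 kN·m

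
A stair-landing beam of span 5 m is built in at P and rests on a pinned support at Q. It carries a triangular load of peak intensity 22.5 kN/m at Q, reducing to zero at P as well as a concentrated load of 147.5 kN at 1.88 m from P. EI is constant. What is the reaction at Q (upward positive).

R_Q = 58.3 kN

Release the roller at Q. Primary structure: cantilever fixed at P.
Deflection at Q on the released cantilever, summing each load's contribution:
  triangular load, peak 22.5 at the free end: 11w₀L⁴/(120EI) = 1289/EI
  point load 147.5 at a = 1.88: Pa²(3L − a)/(6EI) = 1140/EI
  δ_0 = 2429/EI
Tip deflection under a unit load at Q: L³/(3EI) = 41.67/EI.
Compatibility at Q: δ_0 − R_Q·δ_{QQ} = 0, so R_Q = 2429/41.67 = 58.3 kN.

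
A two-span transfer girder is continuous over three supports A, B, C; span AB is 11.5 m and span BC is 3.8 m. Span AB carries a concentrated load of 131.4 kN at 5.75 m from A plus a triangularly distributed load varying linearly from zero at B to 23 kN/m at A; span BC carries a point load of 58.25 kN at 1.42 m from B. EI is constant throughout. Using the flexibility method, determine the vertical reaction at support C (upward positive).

R_C = -72.13 kN

Take M_B as the redundant. Released structure: two simple spans AB and BC with a hinge at B.
Discontinuity in slope at B on the released structure — sum the simple-span end rotations:
  span AB: point load 131.4 at a = 5.75: Pab(L + a)/(6LEI) = 1086/EI
  span AB: triangular load, peak 23: 7w₀L³/(360EI) = 680.2/EI
  span BC: point load 58.25 at a = 1.42: Pab(L + b)/(6LEI) = 53.36/EI
  relative rotation θ_0 = (1766 + 53.36)/EI = 1820/EI
A unit hogging moment at B produces rotation L₁/(3EI) + L₂/(3EI) = 5.1/EI.
Slope continuity at B: θ_0 = M_B·5.1/EI, so M_B = 1820/5.1 = 356.8 kN·m (hogging).
Span BC, ΣM about C: R_B^{BC}·3.8 = 138.6 + 356.8, so R_B^{BC} = 130.4 kN and R_C = 58.25 − 130.4 = -72.13 kN.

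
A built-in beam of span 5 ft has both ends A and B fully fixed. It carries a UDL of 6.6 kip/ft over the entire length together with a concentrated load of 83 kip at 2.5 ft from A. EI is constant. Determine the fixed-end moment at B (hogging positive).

M_B = 65.62 kip·ft

Release both end moments; the primary structure is a simply-supported span AB with redundants M_A and M_B.
End rotations of the released simple span under the applied load (×1/EI):
  at A: UDL 6.6: wL³/(24EI) = 34.38/EI
  at B: UDL 6.6: wL³/(24EI) = 34.38/EI
  at A: point load 83 at a = 2.5: Pab(L + b)/(6LEI) = 129.7/EI
  at B: point load 83 at a = 2.5: Pab(L + a)/(6LEI) = 129.7/EI
  θ_A0 = 164.1/EI,  θ_B0 = 164.1/EI
Flexibility coefficients: a unit moment at one end gives L/(3EI) there and L/(6EI) at the far end, so f₁₁ = f₂₂ = 1.667/EI and f₁₂ = f₂₁ = 0.8333/EI.
Compatibility — zero rotation at each built-in end:
  1.667 M_A + 0.8333 M_B = 164.1
  0.8333 M_A + 1.667 M_B = 164.1
Solving the pair gives M_A = 65.62 kip·ft and M_B = 65.62 kip·ft (hogging).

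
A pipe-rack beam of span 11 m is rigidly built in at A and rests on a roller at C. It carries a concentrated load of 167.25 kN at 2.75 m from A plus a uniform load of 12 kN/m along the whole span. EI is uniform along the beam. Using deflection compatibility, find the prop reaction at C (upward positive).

R_C = 63.87 kN

Release the roller at C. Primary structure: cantilever fixed at A.
Deflection at C on the released cantilever, summing each load's contribution:
  point load 167.25 at a = 2.75: Pa²(3L − a)/(6EI) = 6377/EI
  UDL 12: wL⁴/(8EI) = 21962/EI
  δ_0 = 28338/EI
Tip deflection under a unit load at C: L³/(3EI) = 443.7/EI.
Compatibility at C: δ_0 − R_C·δ_{CC} = 0, so R_C = 28338/443.7 = 63.87 kN.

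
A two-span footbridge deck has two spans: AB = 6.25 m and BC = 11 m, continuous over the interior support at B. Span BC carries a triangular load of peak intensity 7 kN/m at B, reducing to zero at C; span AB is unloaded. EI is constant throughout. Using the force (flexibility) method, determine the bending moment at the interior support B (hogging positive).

Release continuity at B by inserting a hinge; the redundant is the internal moment M_B. The primary structure is two simply-supported spans AB and BC.
Discontinuity in slope at B on the released structure — sum the simple-span end rotations:
  span BC: triangular load, peak 7: w₀L³/(45EI) = 207/EI
  relative rotation θ_0 = (0 + 207)/EI = 207/EI
A unit hogging moment at B produces rotation L₁/(3EI) + L₂/(3EI) = 5.75/EI.
Slope continuity at B: θ_0 = M_B·5.75/EI, so M_B = 207/5.75 = 36.01 kN·m (hogging).

M_B = 36.01 kN·m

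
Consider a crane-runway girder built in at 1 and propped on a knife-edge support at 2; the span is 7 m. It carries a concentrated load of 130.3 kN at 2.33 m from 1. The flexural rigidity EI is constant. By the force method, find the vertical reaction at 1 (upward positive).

Release the roller at 2. Primary structure: cantilever fixed at 1.
Downward deflection at the released point 2 due to the loads:
  point load 130.3 at a = 2.33: Pa²(3L − a)/(6EI) = 2201/EI
Tip deflection under a unit load at 2: L³/(3EI) = 114.3/EI.
Compatibility at 2: δ_0 − R_2·δ_{22} = 0, so R_2 = 2201/114.3 = 19.25 kN.
Vertical equilibrium: R_1 = ΣP − R_2 = 130.3 − 19.25 = 111 kN.

R_1 = 111 kN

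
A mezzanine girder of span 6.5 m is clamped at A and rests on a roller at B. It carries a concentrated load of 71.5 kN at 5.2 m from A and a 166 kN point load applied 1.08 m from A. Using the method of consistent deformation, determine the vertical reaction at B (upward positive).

R_B = 56.83 kN

Take the reaction at B as the redundant and release it; the primary structure is a cantilever fixed at A.
Free-end deflection of the primary structure under the applied loading (downward +):
  point load 71.5 at a = 5.2: Pa²(3L − a)/(6EI) = 4608/EI
  point load 166 at a = 1.08: Pa²(3L − a)/(6EI) = 594.4/EI
  δ_0 = 5202/EI
Tip deflection under a unit load at B: L³/(3EI) = 91.54/EI.
The prop prevents deflection at B: R_B = δ_0/δ_{BB} = 5202/91.54 = 56.83 kN.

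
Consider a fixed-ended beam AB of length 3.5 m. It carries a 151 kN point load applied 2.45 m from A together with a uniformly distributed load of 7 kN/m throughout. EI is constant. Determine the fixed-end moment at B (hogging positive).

Release both end moments; the primary structure is a simply-supported span AB with redundants M_A and M_B.
Simple-span end rotations at A and B under the given loads:
  at A: point load 151 at a = 2.45: Pab(L + b)/(6LEI) = 84.16/EI
  at B: point load 151 at a = 2.45: Pab(L + a)/(6LEI) = 110.1/EI
  at A: UDL 7: wL³/(24EI) = 12.51/EI
  at B: UDL 7: wL³/(24EI) = 12.51/EI
  θ_A0 = 96.67/EI,  θ_B0 = 122.6/EI
Flexibility coefficients: a unit moment at one end gives L/(3EI) there and L/(6EI) at the far end, so f₁₁ = f₂₂ = 1.167/EI and f₁₂ = f₂₁ = 0.5833/EI.
Compatibility — zero rotation at each built-in end:
  1.167 M_A + 0.5833 M_B = 96.67
  0.5833 M_A + 1.167 M_B = 122.6
Solving the pair gives M_A = 40.44 kN·m and M_B = 84.84 kN·m (hogging).

M_B = 84.84 kN·m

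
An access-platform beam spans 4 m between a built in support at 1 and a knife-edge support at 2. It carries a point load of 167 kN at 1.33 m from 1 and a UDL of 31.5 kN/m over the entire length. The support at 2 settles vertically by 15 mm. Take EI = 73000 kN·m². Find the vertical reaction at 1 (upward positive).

Choose R_2 as the redundant. The primary structure is the cantilever fixed at 1.
Primary-structure tip deflection at 2 by superposition:
  point load 167 at a = 1.33: Pa²(3L − a)/(6EI) = 525.3/EI
  UDL 31.5: wL⁴/(8EI) = 1008/EI
  δ_0 = 1533/EI
Flexibility coefficient — unit upward force at 2: δ_{22} = L³/(3EI) = 21.33/EI.
With EI = 73000 kN·m²: δ_0 = 0.021005 m and δ_{22} = 0.000292 m/kN.
Compatibility — the beam at 2 must follow the support down by 0.015 m: δ_0 − R_2·δ_{22} = 0.015, so R_2 = (0.021005 − 0.015)/0.000292 = 20.55 kN.
Vertical equilibrium: R_1 = ΣP − R_2 = 293 − 20.55 = 272.5 kN.

R_1 = 272.5 kN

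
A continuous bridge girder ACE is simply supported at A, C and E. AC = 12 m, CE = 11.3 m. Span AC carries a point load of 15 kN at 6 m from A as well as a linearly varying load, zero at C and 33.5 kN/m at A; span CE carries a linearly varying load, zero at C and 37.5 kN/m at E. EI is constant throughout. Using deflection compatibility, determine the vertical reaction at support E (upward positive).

Take M_C as the redundant. Released structure: two simple spans AC and CE with a hinge at C.
Discontinuity in slope at C on the released structure — sum the simple-span end rotations:
  span AC: point load 15 at a = 6: Pab(L + a)/(6LEI) = 135/EI
  span AC: triangular load, peak 33.5: 7w₀L³/(360EI) = 1126/EI
  span CE: triangular load, peak 37.5: 7w₀L³/(360EI) = 1052/EI
  relative rotation θ_0 = (1261 + 1052)/EI = 2313/EI
A unit hogging moment at C produces rotation L₁/(3EI) + L₂/(3EI) = 7.767/EI.
Slope continuity at C: θ_0 = M_C·7.767/EI, so M_C = 2313/7.767 = 297.8 kN·m (hogging).
Span CE, ΣM about E: R_C^{CE}·11.3 = 798.1 + 297.8, so R_C^{CE} = 96.98 kN and R_E = 211.9 − 96.98 = 114.9 kN.

R_E = 114.9 kN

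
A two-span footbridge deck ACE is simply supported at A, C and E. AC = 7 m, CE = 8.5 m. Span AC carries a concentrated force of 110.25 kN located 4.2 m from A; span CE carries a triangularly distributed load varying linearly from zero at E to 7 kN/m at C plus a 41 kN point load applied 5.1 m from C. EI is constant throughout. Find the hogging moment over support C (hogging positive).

M_C = 117.5 kN·m

Release continuity at C by inserting a hinge; the redundant is the internal moment M_C. The primary structure is two simply-supported spans AC and CE.
End slopes at the hinge C, treating each span as simply supported:
  span AC: point load 110.25 at a = 4.2: Pab(L + a)/(6LEI) = 345.7/EI
  span CE: triangular load, peak 7: w₀L³/(45EI) = 95.53/EI
  span CE: point load 41 at a = 5.1: Pab(L + b)/(6LEI) = 165.9/EI
  relative rotation θ_0 = (345.7 + 261.4)/EI = 607.2/EI
A unit hogging moment at C produces rotation L₁/(3EI) + L₂/(3EI) = 5.167/EI.
Slope continuity at C: θ_0 = M_C·5.167/EI, so M_C = 607.2/5.167 = 117.5 kN·m (hogging).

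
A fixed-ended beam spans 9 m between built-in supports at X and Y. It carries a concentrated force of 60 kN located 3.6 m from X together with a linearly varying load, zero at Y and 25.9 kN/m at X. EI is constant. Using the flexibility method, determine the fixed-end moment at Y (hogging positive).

M_Y = 121.8 kN·m

Release both end moments; the primary structure is a simply-supported span XY with redundants M_X and M_Y.
Simple-span end rotations at X and Y under the given loads:
  at X: point load 60 at a = 3.6: Pab(L + b)/(6LEI) = 311/EI
  at Y: point load 60 at a = 3.6: Pab(L + a)/(6LEI) = 272.2/EI
  at X: triangular load, peak 25.9: w₀L³/(45EI) = 419.6/EI
  at Y: triangular load, peak 25.9: 7w₀L³/(360EI) = 367.1/EI
  θ_X0 = 730.6/EI,  θ_Y0 = 639.3/EI
Flexibility coefficients: a unit moment at one end gives L/(3EI) there and L/(6EI) at the far end, so f₁₁ = f₂₂ = 3/EI and f₁₂ = f₂₁ = 1.5/EI.
Compatibility — zero rotation at each built-in end:
  3 M_X + 1.5 M_Y = 730.6
  1.5 M_X + 3 M_Y = 639.3
Solving the pair gives M_X = 182.7 kN·m and M_Y = 121.8 kN·m (hogging).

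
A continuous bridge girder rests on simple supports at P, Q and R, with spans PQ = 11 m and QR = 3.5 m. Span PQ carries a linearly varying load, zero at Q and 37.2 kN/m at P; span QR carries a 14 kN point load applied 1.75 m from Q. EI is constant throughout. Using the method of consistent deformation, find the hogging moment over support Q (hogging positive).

Insert a hinge at Q; M_Q is the redundant, and each span becomes simply supported.
Discontinuity in slope at Q on the released structure — sum the simple-span end rotations:
  span PQ: triangular load, peak 37.2: 7w₀L³/(360EI) = 962.8/EI
  span QR: point load 14 at a = 1.75: Pab(L + b)/(6LEI) = 10.72/EI
  relative rotation θ_0 = (962.8 + 10.72)/EI = 973.5/EI
A unit hogging moment at Q produces rotation L₁/(3EI) + L₂/(3EI) = 4.833/EI.
Compatibility: M_Q·(L₁+L₂)/(3EI) = θ_0, giving M_Q = 201.4 kN·m (hogging).

M_Q = 201.4 kN·m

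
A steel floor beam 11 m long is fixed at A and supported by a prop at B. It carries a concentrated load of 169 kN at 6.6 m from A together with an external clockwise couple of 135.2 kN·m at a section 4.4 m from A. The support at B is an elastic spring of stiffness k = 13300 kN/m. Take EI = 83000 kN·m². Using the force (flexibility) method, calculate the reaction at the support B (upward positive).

Release the roller at B. Primary structure: cantilever fixed at A.
Primary-structure tip deflection at B by superposition:
  point load 169 at a = 6.6: Pa²(3L − a)/(6EI) = 32391/EI
  clockwise couple 135.2 at a = 4.4: M₀a(2L − a)/(2EI) = 5235/EI
  δ_0 = 37626/EI
Flexibility coefficient — unit upward force at B: δ_{BB} = L³/(3EI) = 443.7/EI.
With EI = 83000 kN·m²: δ_0 = 0.45333 m and δ_{BB} = 0.005345 m/kN.
Compatibility — the spring shortens by R_B/k under the reaction it provides: δ_0 − R_B·δ_{BB} = R_B/k. With 1/k = 0.000075 m/kN, R_B = δ_0 / (δ_{BB} + 1/k) = 0.45333 / (0.005345 + 0.000075) = 83.63 kN.

R_B = 83.63 kN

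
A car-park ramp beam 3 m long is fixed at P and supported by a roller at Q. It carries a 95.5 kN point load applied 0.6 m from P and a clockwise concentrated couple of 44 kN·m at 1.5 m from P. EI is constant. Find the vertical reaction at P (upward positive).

R_P = 73.65 kN

Take the reaction at Q as the redundant and release it; the primary structure is a cantilever fixed at P.
Free-end deflection of the primary structure under the applied loading (downward +):
  point load 95.5 at a = 0.6: Pa²(3L − a)/(6EI) = 48.13/EI
  clockwise couple 44 at a = 1.5: M₀a(2L − a)/(2EI) = 148.5/EI
  δ_0 = 196.6/EI
Tip deflection under a unit load at Q: L³/(3EI) = 9/EI.
Compatibility at Q: δ_0 − R_Q·δ_{QQ} = 0, so R_Q = 196.6/9 = 21.85 kN.
Vertical equilibrium: R_P = ΣP − R_Q = 95.5 − 21.85 = 73.65 kN.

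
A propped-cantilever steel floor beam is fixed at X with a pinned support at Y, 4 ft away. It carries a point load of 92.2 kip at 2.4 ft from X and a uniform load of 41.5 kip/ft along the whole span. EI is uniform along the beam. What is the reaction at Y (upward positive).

R_Y = 102.1 kip

Take the reaction at Y as the redundant and release it; the primary structure is a cantilever fixed at X.
Free-end deflection of the primary structure under the applied loading (downward +):
  point load 92.2 at a = 2.4: Pa²(3L − a)/(6EI) = 849.7/EI
  UDL 41.5: wL⁴/(8EI) = 1328/EI
  δ_0 = 2178/EI
Flexibility coefficient — unit upward force at Y: δ_{YY} = L³/(3EI) = 21.33/EI.
The prop prevents deflection at Y: R_Y = δ_0/δ_{YY} = 2178/21.33 = 102.1 kip.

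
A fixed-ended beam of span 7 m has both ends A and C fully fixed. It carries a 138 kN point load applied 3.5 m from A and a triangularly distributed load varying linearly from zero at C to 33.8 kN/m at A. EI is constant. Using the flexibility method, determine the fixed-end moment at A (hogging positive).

Release both end moments; the primary structure is a simply-supported span AC with redundants M_A and M_C.
On the primary (simply-supported) span, the end slopes from the loading are:
  at A: point load 138 at a = 3.5: Pab(L + b)/(6LEI) = 422.6/EI
  at C: point load 138 at a = 3.5: Pab(L + a)/(6LEI) = 422.6/EI
  at A: triangular load, peak 33.8: w₀L³/(45EI) = 257.6/EI
  at C: triangular load, peak 33.8: 7w₀L³/(360EI) = 225.4/EI
  θ_A0 = 680.3/EI,  θ_C0 = 648.1/EI
Flexibility coefficients: a unit moment at one end gives L/(3EI) there and L/(6EI) at the far end, so f₁₁ = f₂₂ = 2.333/EI and f₁₂ = f₂₁ = 1.167/EI.
Compatibility — zero rotation at each built-in end:
  2.333 M_A + 1.167 M_C = 680.3
  1.167 M_A + 2.333 M_C = 648.1
Solving the pair gives M_A = 203.6 kN·m and M_C = 176 kN·m (hogging).

M_A = 203.6 kN·m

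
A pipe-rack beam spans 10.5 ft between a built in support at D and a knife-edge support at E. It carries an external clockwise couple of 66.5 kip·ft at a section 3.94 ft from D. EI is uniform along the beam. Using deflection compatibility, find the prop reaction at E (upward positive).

R_E = 5.792 kip

Take the reaction at E as the redundant and release it; the primary structure is a cantilever fixed at D.
Downward deflection at the released point E due to the loads:
  clockwise couple 66.5 at a = 3.94: M₀a(2L − a)/(2EI) = 2235/EI
Tip deflection under a unit load at E: L³/(3EI) = 385.9/EI.
Compatibility at E: δ_0 − R_E·δ_{EE} = 0, so R_E = 2235/385.9 = 5.792 kip.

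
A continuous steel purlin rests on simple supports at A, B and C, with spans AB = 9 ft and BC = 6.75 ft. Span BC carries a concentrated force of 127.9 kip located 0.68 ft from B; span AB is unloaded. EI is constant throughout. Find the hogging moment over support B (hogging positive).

Take M_B as the redundant. Released structure: two simple spans AB and BC with a hinge at B.
Rotations at B on the released spans (each span's end-slope, ×1/EI):
  span BC: point load 127.9 at a = 0.68: Pab(L + b)/(6LEI) = 167.1/EI
  relative rotation θ_0 = (0 + 167.1)/EI = 167.1/EI
A unit hogging moment at B produces rotation L₁/(3EI) + L₂/(3EI) = 5.25/EI.
Compatibility: M_B·(L₁+L₂)/(3EI) = θ_0, giving M_B = 31.83 kip·ft (hogging).

M_B = 31.83 kip·ft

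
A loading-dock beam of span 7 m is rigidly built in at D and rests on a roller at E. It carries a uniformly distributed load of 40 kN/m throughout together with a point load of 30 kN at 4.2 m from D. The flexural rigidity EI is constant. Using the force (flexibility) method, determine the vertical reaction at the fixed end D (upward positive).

Take the reaction at E as the redundant and release it; the primary structure is a cantilever fixed at D.
Primary-structure tip deflection at E by superposition:
  UDL 40: wL⁴/(8EI) = 12005/EI
  point load 30 at a = 4.2: Pa²(3L − a)/(6EI) = 1482/EI
  δ_0 = 13487/EI
Tip deflection under a unit load at E: L³/(3EI) = 114.3/EI.
The prop prevents deflection at E: R_E = δ_0/δ_{EE} = 13487/114.3 = 118 kN.
Vertical equilibrium: R_D = ΣP − R_E = 310 − 118 = 192 kN.

R_D = 192 kN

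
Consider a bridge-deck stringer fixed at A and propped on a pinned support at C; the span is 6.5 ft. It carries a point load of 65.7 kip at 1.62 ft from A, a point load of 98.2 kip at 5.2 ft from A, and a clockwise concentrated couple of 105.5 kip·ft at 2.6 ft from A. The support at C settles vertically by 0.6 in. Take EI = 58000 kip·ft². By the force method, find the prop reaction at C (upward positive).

Take the reaction at C as the redundant and release it; the primary structure is a cantilever fixed at A.
Deflection at C on the released cantilever, summing each load's contribution:
  point load 65.7 at a = 1.62: Pa²(3L − a)/(6EI) = 513.8/EI
  point load 98.2 at a = 5.2: Pa²(3L − a)/(6EI) = 6329/EI
  clockwise couple 105.5 at a = 2.6: M₀a(2L − a)/(2EI) = 1426/EI
  δ_0 = 8269/EI
Tip deflection under a unit load at C: L³/(3EI) = 91.54/EI.
With EI = 58000 kip·ft²: δ_0 = 0.14256 ft and δ_{CC} = 0.001578 ft/kip.
Compatibility — the beam at C must follow the support down by 0.05 ft: δ_0 − R_C·δ_{CC} = 0.05, so R_C = (0.14256 − 0.05)/0.001578 = 58.65 kip.

R_C = 58.65 kip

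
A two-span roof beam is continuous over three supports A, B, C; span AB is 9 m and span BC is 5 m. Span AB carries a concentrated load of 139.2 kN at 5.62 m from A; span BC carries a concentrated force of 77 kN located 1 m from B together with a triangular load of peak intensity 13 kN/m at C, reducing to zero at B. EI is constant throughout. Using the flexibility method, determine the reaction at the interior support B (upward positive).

Release continuity at B by inserting a hinge; the redundant is the internal moment M_B. The primary structure is two simply-supported spans AB and BC.
Rotations at B on the released spans (each span's end-slope, ×1/EI):
  span AB: point load 139.2 at a = 5.62: Pab(L + a)/(6LEI) = 715.9/EI
  span BC: point load 77 at a = 1: Pab(L + b)/(6LEI) = 92.4/EI
  span BC: triangular load, peak 13: 7w₀L³/(360EI) = 31.6/EI
  relative rotation θ_0 = (715.9 + 124)/EI = 839.9/EI
A unit hogging moment at B produces rotation L₁/(3EI) + L₂/(3EI) = 4.667/EI.
Compatibility: M_B·(L₁+L₂)/(3EI) = θ_0, giving M_B = 180 kN·m (hogging).
Span AB, ΣM about A with M_B applied at B: R_B^{AB}·9 = 782.3 + 180, so R_B^{AB} = 106.9 kN and R_A = 139.2 − 106.9 = 32.28 kN.
Span BC, ΣM about C: R_B^{BC}·5 = 362.2 + 180, so R_B^{BC} = 108.4 kN and R_C = 109.5 − 108.4 = 1.072 kN.
R_B = 106.9 + 108.4 = 215.3 kN.

R_B = 215.3 kN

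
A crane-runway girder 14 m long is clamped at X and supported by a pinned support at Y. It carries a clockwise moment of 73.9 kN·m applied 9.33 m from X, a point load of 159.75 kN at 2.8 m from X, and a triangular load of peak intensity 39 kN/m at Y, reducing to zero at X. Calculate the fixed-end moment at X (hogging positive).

Remove the prop at Y; the released (primary) structure is a cantilever built in at X.
Free-end deflection of the primary structure under the applied loading (downward +):
  clockwise couple 73.9 at a = 9.33: M₀a(2L − a)/(2EI) = 6436/EI
  point load 159.75 at a = 2.8: Pa²(3L − a)/(6EI) = 8183/EI
  triangular load, peak 39 at the free end: 11w₀L⁴/(120EI) = 137337/EI
  δ_0 = 151956/EI
Tip deflection under a unit load at Y: L³/(3EI) = 914.7/EI.
The prop prevents deflection at Y: R_Y = δ_0/δ_{YY} = 151956/914.7 = 166.1 kN.
Moment equilibrium about X: M_X = Σ(load moments about X) − R_Y·L = 3069 − 166.1×14 = 743.3 kN·m.

M_X = 743.3 kN·m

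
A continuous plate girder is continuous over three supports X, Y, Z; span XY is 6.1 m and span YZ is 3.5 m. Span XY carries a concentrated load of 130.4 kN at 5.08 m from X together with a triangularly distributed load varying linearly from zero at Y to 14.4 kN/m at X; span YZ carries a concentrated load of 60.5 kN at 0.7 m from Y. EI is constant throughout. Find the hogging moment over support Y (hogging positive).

M_Y = 95.48 kN·m

Insert a hinge at Y; M_Y is the redundant, and each span becomes simply supported.
Rotations at Y on the released spans (each span's end-slope, ×1/EI):
  span XY: point load 130.4 at a = 5.08: Pab(L + a)/(6LEI) = 206.4/EI
  span XY: triangular load, peak 14.4: 7w₀L³/(360EI) = 63.55/EI
  span YZ: point load 60.5 at a = 0.7: Pab(L + b)/(6LEI) = 35.57/EI
  relative rotation θ_0 = (270 + 35.57)/EI = 305.5/EI
A unit hogging moment at Y produces rotation L₁/(3EI) + L₂/(3EI) = 3.2/EI.
Compatibility: M_Y·(L₁+L₂)/(3EI) = θ_0, giving M_Y = 95.48 kN·m (hogging).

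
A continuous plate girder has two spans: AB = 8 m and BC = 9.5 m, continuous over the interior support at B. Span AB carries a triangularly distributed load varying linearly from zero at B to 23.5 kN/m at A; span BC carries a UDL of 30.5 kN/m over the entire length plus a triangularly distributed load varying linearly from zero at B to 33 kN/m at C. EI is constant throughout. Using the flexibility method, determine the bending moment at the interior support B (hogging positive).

M_B = 321.2 kN·m

Take M_B as the redundant. Released structure: two simple spans AB and BC with a hinge at B.
Rotations at B on the released spans (each span's end-slope, ×1/EI):
  span AB: triangular load, peak 23.5: 7w₀L³/(360EI) = 234/EI
  span BC: UDL 30.5: wL³/(24EI) = 1090/EI
  span BC: triangular load, peak 33: 7w₀L³/(360EI) = 550.1/EI
  relative rotation θ_0 = (234 + 1640)/EI = 1874/EI
A unit hogging moment at B produces rotation L₁/(3EI) + L₂/(3EI) = 5.833/EI.
Compatibility: M_B·(L₁+L₂)/(3EI) = θ_0, giving M_B = 321.2 kN·m (hogging).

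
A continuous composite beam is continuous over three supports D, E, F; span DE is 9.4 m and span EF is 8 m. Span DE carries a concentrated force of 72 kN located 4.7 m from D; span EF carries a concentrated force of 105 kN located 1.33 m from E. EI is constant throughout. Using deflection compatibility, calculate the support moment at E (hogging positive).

M_E = 117.6 kN·m

Release continuity at E by inserting a hinge; the redundant is the internal moment M_E. The primary structure is two simply-supported spans DE and EF.
Rotations at E on the released spans (each span's end-slope, ×1/EI):
  span DE: point load 72 at a = 4.7: Pab(L + a)/(6LEI) = 397.6/EI
  span EF: point load 105 at a = 1.33: Pab(L + b)/(6LEI) = 284.7/EI
  relative rotation θ_0 = (397.6 + 284.7)/EI = 682.3/EI
A unit hogging moment at E produces rotation L₁/(3EI) + L₂/(3EI) = 5.8/EI.
Slope continuity at E: θ_0 = M_E·5.8/EI, so M_E = 682.3/5.8 = 117.6 kN·m (hogging).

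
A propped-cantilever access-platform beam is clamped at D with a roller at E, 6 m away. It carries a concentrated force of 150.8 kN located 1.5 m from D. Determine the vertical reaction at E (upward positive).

R_E = 12.96 kN

Choose R_E as the redundant. The primary structure is the cantilever fixed at D.
Downward deflection at the released point E due to the loads:
  point load 150.8 at a = 1.5: Pa²(3L − a)/(6EI) = 933.1/EI
Flexibility coefficient — unit upward force at E: δ_{EE} = L³/(3EI) = 72/EI.
The prop prevents deflection at E: R_E = δ_0/δ_{EE} = 933.1/72 = 12.96 kN.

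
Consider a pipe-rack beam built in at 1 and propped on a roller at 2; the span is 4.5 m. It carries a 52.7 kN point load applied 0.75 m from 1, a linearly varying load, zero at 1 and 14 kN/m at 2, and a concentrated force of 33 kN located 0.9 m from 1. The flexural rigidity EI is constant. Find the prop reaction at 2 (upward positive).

Take the reaction at 2 as the redundant and release it; the primary structure is a cantilever fixed at 1.
Downward deflection at the released point 2 due to the loads:
  point load 52.7 at a = 0.75: Pa²(3L − a)/(6EI) = 62.99/EI
  triangular load, peak 14 at the free end: 11w₀L⁴/(120EI) = 526.2/EI
  point load 33 at a = 0.9: Pa²(3L − a)/(6EI) = 56.13/EI
  δ_0 = 645.4/EI
Flexibility coefficient — unit upward force at 2: δ_{22} = L³/(3EI) = 30.38/EI.
Compatibility at 2: δ_0 − R_2·δ_{22} = 0, so R_2 = 645.4/30.38 = 21.25 kN.

R_2 = 21.25 kN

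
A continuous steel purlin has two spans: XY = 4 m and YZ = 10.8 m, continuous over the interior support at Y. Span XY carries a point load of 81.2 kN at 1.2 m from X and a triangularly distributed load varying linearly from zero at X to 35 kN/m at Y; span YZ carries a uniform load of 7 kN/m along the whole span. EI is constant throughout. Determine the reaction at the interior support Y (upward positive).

Release continuity at Y by inserting a hinge; the redundant is the internal moment M_Y. The primary structure is two simply-supported spans XY and YZ.
End slopes at the hinge Y, treating each span as simply supported:
  span XY: point load 81.2 at a = 1.2: Pab(L + a)/(6LEI) = 59.11/EI
  span XY: triangular load, peak 35: w₀L³/(45EI) = 49.78/EI
  span YZ: UDL 7: wL³/(24EI) = 367.4/EI
  relative rotation θ_0 = (108.9 + 367.4)/EI = 476.3/EI
A unit hogging moment at Y produces rotation L₁/(3EI) + L₂/(3EI) = 4.933/EI.
Slope continuity at Y: θ_0 = M_Y·4.933/EI, so M_Y = 476.3/4.933 = 96.55 kN·m (hogging).
Span XY, ΣM about X with M_Y applied at Y: R_Y^{XY}·4 = 284.1 + 96.55, so R_Y^{XY} = 95.16 kN and R_X = 151.2 − 95.16 = 56.04 kN.
Span YZ, ΣM about Z: R_Y^{YZ}·10.8 = 408.2 + 96.55, so R_Y^{YZ} = 46.74 kN and R_Z = 75.6 − 46.74 = 28.86 kN.
R_Y = 95.16 + 46.74 = 141.9 kN.

R_Y = 141.9 kN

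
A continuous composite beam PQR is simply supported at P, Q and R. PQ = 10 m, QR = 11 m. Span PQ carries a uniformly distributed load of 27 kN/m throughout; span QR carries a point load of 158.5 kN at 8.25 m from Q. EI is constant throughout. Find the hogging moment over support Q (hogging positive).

Insert a hinge at Q; M_Q is the redundant, and each span becomes simply supported.
End slopes at the hinge Q, treating each span as simply supported:
  span PQ: UDL 27: wL³/(24EI) = 1125/EI
  span QR: point load 158.5 at a = 8.25: Pab(L + b)/(6LEI) = 749.2/EI
  relative rotation θ_0 = (1125 + 749.2)/EI = 1874/EI
A unit hogging moment at Q produces rotation L₁/(3EI) + L₂/(3EI) = 7/EI.
Slope continuity at Q: θ_0 = M_Q·7/EI, so M_Q = 1874/7 = 267.7 kN·m (hogging).

M_Q = 267.7 kN·m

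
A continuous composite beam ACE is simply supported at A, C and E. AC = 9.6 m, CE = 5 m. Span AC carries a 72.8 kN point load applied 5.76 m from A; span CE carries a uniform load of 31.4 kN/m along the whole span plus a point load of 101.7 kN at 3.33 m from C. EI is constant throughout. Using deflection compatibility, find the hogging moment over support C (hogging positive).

Insert a hinge at C; M_C is the redundant, and each span becomes simply supported.
Rotations at C on the released spans (each span's end-slope, ×1/EI):
  span AC: point load 72.8 at a = 5.76: Pab(L + a)/(6LEI) = 429.4/EI
  span CE: UDL 31.4: wL³/(24EI) = 163.5/EI
  span CE: point load 101.7 at a = 3.33: Pab(L + b)/(6LEI) = 125.7/EI
  relative rotation θ_0 = (429.4 + 289.3)/EI = 718.7/EI
A unit hogging moment at C produces rotation L₁/(3EI) + L₂/(3EI) = 4.867/EI.
Compatibility: M_C·(L₁+L₂)/(3EI) = θ_0, giving M_C = 147.7 kN·m (hogging).

M_C = 147.7 kN·m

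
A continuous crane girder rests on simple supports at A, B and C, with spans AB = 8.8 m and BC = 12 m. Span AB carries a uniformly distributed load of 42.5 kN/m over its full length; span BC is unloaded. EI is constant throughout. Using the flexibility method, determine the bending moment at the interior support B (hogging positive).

Release continuity at B by inserting a hinge; the redundant is the internal moment M_B. The primary structure is two simply-supported spans AB and BC.
End slopes at the hinge B, treating each span as simply supported:
  span AB: UDL 42.5: wL³/(24EI) = 1207/EI
  relative rotation θ_0 = (1207 + 0)/EI = 1207/EI
A unit hogging moment at B produces rotation L₁/(3EI) + L₂/(3EI) = 6.933/EI.
Slope continuity at B: θ_0 = M_B·6.933/EI, so M_B = 1207/6.933 = 174.1 kN·m (hogging).

M_B = 174.1 kN·m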